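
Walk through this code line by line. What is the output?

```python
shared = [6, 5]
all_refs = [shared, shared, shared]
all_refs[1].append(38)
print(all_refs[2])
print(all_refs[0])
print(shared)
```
[6, 5, 38]
[6, 5, 38]
[6, 5, 38]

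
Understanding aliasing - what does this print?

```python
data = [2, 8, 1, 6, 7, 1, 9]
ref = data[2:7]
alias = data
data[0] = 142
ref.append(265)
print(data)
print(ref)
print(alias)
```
[142, 8, 1, 6, 7, 1, 9]
[1, 6, 7, 1, 9, 265]
[142, 8, 1, 6, 7, 1, 9]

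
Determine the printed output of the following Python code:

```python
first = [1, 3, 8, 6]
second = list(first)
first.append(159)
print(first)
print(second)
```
[1, 3, 8, 6, 159]
[1, 3, 8, 6]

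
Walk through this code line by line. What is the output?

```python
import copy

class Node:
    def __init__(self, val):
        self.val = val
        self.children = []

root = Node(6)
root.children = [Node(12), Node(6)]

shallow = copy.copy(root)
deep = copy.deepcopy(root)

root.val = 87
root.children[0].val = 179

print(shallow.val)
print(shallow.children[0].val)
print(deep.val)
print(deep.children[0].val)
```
6
179
6
12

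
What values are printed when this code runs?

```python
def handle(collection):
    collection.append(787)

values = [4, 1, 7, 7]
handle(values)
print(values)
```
[4, 1, 7, 7, 787]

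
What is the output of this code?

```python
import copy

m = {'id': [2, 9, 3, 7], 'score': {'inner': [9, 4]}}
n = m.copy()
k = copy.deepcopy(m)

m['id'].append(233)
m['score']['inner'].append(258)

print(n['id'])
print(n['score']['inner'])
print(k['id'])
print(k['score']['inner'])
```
[2, 9, 3, 7, 233]
[9, 4, 258]
[2, 9, 3, 7]
[9, 4]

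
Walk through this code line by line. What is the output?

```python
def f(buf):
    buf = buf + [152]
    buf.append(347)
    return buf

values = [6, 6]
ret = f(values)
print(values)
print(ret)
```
[6, 6]
[6, 6, 152, 347]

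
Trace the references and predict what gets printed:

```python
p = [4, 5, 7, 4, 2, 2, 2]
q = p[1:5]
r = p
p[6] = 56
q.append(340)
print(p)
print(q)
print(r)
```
[4, 5, 7, 4, 2, 2, 56]
[5, 7, 4, 2, 340]
[4, 5, 7, 4, 2, 2, 56]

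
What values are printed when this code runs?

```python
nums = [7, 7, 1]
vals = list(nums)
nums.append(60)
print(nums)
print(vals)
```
[7, 7, 1, 60]
[7, 7, 1]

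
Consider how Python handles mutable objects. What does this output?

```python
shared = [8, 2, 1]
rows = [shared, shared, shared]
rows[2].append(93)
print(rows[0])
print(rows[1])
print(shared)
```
[8, 2, 1, 93]
[8, 2, 1, 93]
[8, 2, 1, 93]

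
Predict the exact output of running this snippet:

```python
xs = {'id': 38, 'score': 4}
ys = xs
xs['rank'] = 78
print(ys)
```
{'id': 38, 'score': 4, 'rank': 78}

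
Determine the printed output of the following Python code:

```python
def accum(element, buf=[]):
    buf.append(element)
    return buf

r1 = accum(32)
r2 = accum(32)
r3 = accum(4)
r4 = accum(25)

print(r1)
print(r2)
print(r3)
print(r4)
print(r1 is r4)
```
[32, 32, 4, 25]
[32, 32, 4, 25]
[32, 32, 4, 25]
[32, 32, 4, 25]
True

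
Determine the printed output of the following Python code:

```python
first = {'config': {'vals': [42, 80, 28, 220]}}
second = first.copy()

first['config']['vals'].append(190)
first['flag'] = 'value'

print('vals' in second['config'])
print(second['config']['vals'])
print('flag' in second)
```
True
[42, 80, 28, 220, 190]
False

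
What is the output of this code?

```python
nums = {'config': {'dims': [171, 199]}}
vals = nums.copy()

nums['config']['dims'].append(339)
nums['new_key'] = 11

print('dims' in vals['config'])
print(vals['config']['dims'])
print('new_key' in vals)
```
True
[171, 199, 339]
False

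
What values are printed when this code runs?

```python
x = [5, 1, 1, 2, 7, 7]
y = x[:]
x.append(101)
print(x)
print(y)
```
[5, 1, 1, 2, 7, 7, 101]
[5, 1, 1, 2, 7, 7]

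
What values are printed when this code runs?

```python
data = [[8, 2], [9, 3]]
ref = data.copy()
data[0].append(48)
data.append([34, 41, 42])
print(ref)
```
[[8, 2, 48], [9, 3]]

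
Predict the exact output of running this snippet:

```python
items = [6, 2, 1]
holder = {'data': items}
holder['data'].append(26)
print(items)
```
[6, 2, 1, 26]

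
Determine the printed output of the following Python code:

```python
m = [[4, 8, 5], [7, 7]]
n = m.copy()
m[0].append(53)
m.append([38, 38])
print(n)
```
[[4, 8, 5, 53], [7, 7]]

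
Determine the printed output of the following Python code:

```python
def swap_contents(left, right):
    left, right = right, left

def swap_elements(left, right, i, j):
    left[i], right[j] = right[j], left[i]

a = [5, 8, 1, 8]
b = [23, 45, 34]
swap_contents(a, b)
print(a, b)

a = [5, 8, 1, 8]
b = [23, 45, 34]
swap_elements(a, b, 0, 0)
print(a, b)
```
[5, 8, 1, 8] [23, 45, 34]
[23, 8, 1, 8] [5, 45, 34]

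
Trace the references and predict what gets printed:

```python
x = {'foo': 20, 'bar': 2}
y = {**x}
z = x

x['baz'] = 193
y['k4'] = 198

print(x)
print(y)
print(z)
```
{'foo': 20, 'bar': 2, 'baz': 193}
{'foo': 20, 'bar': 2, 'k4': 198}
{'foo': 20, 'bar': 2, 'baz': 193}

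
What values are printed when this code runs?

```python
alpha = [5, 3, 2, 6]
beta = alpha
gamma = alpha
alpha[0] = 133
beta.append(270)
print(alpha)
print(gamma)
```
[133, 3, 2, 6, 270]
[133, 3, 2, 6, 270]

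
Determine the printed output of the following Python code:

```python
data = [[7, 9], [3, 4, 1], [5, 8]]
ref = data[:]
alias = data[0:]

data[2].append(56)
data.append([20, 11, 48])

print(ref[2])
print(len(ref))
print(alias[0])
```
[5, 8, 56]
3
[7, 9]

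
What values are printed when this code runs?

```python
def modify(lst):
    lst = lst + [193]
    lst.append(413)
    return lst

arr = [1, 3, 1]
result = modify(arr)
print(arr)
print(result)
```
[1, 3, 1]
[1, 3, 1, 193, 413]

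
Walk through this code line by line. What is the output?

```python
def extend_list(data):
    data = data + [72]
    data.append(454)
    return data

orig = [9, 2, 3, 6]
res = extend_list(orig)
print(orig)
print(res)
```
[9, 2, 3, 6]
[9, 2, 3, 6, 72, 454]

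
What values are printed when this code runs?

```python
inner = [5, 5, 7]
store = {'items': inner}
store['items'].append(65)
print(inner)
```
[5, 5, 7, 65]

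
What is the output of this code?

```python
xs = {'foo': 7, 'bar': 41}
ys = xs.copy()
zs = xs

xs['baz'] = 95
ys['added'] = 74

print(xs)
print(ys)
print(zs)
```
{'foo': 7, 'bar': 41, 'baz': 95}
{'foo': 7, 'bar': 41, 'added': 74}
{'foo': 7, 'bar': 41, 'baz': 95}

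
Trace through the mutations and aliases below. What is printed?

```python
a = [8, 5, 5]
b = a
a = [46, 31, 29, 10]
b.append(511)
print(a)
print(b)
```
[46, 31, 29, 10]
[8, 5, 5, 511]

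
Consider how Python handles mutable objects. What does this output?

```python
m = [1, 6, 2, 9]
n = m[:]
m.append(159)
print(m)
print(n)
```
[1, 6, 2, 9, 159]
[1, 6, 2, 9]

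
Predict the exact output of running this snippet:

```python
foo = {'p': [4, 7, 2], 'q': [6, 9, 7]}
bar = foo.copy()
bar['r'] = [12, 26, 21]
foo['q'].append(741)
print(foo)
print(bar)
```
{'p': [4, 7, 2], 'q': [6, 9, 7, 741]}
{'p': [4, 7, 2], 'q': [6, 9, 7, 741], 'r': [12, 26, 21]}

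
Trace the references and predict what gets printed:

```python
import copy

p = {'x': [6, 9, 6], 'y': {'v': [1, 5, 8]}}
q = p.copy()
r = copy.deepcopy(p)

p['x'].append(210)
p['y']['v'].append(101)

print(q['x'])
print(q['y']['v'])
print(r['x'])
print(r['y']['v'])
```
[6, 9, 6, 210]
[1, 5, 8, 101]
[6, 9, 6]
[1, 5, 8]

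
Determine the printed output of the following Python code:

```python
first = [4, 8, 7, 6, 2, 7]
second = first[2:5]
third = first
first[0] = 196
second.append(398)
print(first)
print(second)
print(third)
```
[196, 8, 7, 6, 2, 7]
[7, 6, 2, 398]
[196, 8, 7, 6, 2, 7]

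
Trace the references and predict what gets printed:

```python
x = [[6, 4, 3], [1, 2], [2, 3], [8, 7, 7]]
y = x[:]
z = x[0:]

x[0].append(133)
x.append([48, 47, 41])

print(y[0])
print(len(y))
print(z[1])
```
[6, 4, 3, 133]
4
[1, 2]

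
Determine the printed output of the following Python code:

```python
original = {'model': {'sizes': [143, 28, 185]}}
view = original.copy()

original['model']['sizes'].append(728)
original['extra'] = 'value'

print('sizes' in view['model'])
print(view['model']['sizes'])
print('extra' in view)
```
True
[143, 28, 185, 728]
False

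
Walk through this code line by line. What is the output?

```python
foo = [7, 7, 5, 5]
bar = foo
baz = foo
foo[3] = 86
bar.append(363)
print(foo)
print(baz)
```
[7, 7, 5, 86, 363]
[7, 7, 5, 86, 363]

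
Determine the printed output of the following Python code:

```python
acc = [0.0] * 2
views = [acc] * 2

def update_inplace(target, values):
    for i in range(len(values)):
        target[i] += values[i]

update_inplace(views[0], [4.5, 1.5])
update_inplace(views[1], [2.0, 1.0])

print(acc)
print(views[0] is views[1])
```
[6.5, 2.5]
True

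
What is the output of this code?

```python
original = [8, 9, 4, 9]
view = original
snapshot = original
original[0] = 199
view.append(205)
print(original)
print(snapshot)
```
[199, 9, 4, 9, 205]
[199, 9, 4, 9, 205]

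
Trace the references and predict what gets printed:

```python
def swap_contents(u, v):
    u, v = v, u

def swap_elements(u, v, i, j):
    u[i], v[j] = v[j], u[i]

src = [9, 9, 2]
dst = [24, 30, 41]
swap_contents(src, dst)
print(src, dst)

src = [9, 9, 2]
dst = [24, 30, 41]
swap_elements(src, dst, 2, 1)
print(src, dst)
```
[9, 9, 2] [24, 30, 41]
[9, 9, 30] [24, 2, 41]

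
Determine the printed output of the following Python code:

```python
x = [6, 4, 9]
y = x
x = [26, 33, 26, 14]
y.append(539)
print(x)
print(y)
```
[26, 33, 26, 14]
[6, 4, 9, 539]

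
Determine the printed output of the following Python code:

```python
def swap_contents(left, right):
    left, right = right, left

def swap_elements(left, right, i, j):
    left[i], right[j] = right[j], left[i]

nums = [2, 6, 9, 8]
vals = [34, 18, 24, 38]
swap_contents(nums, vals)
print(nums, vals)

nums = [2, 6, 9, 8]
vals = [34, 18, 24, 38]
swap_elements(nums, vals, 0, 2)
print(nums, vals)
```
[2, 6, 9, 8] [34, 18, 24, 38]
[24, 6, 9, 8] [34, 18, 2, 38]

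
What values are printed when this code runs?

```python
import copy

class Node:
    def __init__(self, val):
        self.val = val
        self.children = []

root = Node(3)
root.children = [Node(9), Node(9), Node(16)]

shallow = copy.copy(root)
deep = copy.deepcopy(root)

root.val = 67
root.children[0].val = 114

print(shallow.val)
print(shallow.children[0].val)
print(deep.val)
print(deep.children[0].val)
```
3
114
3
9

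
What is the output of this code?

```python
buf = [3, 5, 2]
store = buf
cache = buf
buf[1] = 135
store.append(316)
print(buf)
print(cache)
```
[3, 135, 2, 316]
[3, 135, 2, 316]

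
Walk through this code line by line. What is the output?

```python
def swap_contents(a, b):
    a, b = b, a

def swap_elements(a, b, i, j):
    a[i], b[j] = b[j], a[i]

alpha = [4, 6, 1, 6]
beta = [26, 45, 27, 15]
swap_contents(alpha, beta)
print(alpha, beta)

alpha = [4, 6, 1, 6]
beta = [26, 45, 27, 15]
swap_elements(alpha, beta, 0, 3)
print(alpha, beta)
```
[4, 6, 1, 6] [26, 45, 27, 15]
[15, 6, 1, 6] [26, 45, 27, 4]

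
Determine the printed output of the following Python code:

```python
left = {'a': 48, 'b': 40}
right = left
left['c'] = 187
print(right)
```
{'a': 48, 'b': 40, 'c': 187}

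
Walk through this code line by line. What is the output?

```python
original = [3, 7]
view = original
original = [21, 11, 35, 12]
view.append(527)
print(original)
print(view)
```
[21, 11, 35, 12]
[3, 7, 527]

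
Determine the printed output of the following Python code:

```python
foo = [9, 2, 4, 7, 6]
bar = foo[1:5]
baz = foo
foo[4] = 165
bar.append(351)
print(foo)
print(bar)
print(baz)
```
[9, 2, 4, 7, 165]
[2, 4, 7, 6, 351]
[9, 2, 4, 7, 165]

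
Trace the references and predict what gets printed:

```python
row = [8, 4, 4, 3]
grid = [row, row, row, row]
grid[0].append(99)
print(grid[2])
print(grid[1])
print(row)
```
[8, 4, 4, 3, 99]
[8, 4, 4, 3, 99]
[8, 4, 4, 3, 99]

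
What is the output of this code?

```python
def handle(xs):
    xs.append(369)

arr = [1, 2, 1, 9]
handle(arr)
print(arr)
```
[1, 2, 1, 9, 369]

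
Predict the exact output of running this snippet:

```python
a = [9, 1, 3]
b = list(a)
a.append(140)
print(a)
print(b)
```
[9, 1, 3, 140]
[9, 1, 3]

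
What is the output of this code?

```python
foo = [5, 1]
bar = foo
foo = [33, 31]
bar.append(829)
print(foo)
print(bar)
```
[33, 31]
[5, 1, 829]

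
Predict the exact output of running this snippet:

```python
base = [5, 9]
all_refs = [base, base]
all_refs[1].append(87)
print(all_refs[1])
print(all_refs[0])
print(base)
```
[5, 9, 87]
[5, 9, 87]
[5, 9, 87]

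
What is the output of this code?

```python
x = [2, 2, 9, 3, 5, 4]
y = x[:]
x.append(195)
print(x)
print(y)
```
[2, 2, 9, 3, 5, 4, 195]
[2, 2, 9, 3, 5, 4]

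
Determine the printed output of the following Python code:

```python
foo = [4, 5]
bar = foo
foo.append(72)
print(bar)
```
[4, 5, 72]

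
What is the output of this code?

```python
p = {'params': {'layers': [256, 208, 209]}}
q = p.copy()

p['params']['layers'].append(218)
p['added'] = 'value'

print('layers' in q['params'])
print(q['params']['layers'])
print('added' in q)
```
True
[256, 208, 209, 218]
False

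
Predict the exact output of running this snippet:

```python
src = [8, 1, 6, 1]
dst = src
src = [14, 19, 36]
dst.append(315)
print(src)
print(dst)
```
[14, 19, 36]
[8, 1, 6, 1, 315]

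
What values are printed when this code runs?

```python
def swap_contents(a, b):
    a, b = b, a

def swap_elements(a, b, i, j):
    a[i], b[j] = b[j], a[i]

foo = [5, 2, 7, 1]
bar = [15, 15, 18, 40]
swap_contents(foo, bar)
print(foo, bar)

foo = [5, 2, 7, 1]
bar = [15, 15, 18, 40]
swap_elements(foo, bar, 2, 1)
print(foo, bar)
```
[5, 2, 7, 1] [15, 15, 18, 40]
[5, 2, 15, 1] [15, 7, 18, 40]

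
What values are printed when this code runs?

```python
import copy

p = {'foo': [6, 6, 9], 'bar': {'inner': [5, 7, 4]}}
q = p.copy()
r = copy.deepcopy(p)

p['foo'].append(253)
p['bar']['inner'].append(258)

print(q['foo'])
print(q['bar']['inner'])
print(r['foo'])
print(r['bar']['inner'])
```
[6, 6, 9, 253]
[5, 7, 4, 258]
[6, 6, 9]
[5, 7, 4]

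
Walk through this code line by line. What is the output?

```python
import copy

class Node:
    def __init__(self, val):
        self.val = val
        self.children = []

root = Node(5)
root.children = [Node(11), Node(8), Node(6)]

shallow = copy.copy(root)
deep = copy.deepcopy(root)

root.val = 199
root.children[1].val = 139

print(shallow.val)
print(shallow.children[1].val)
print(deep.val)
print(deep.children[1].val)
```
5
139
5
8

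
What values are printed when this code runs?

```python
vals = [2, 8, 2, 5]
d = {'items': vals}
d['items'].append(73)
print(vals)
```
[2, 8, 2, 5, 73]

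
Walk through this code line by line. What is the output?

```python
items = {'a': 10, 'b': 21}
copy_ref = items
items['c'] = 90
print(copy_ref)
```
{'a': 10, 'b': 21, 'c': 90}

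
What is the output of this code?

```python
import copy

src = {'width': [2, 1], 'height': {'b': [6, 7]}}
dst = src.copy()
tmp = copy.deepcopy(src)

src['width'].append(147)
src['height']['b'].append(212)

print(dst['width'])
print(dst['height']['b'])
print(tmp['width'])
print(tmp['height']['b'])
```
[2, 1, 147]
[6, 7, 212]
[2, 1]
[6, 7]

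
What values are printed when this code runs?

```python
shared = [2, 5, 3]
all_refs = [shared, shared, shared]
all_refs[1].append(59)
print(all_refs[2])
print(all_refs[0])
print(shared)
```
[2, 5, 3, 59]
[2, 5, 3, 59]
[2, 5, 3, 59]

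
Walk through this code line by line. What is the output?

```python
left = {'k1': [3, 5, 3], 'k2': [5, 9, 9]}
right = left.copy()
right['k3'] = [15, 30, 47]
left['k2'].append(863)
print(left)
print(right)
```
{'k1': [3, 5, 3], 'k2': [5, 9, 9, 863]}
{'k1': [3, 5, 3], 'k2': [5, 9, 9, 863], 'k3': [15, 30, 47]}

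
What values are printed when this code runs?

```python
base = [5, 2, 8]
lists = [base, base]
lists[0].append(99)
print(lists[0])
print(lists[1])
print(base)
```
[5, 2, 8, 99]
[5, 2, 8, 99]
[5, 2, 8, 99]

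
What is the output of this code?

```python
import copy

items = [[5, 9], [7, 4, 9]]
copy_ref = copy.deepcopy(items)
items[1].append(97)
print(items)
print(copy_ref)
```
[[5, 9], [7, 4, 9, 97]]
[[5, 9], [7, 4, 9]]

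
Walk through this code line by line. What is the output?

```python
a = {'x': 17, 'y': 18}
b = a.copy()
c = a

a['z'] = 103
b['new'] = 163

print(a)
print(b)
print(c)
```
{'x': 17, 'y': 18, 'z': 103}
{'x': 17, 'y': 18, 'new': 163}
{'x': 17, 'y': 18, 'z': 103}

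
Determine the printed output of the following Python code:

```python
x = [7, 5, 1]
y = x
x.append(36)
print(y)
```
[7, 5, 1, 36]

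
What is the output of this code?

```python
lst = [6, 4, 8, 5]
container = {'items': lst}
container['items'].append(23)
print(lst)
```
[6, 4, 8, 5, 23]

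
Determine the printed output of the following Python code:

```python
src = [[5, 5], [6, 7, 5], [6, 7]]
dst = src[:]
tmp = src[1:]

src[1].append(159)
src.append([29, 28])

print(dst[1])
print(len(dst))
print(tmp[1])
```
[6, 7, 5, 159]
3
[6, 7]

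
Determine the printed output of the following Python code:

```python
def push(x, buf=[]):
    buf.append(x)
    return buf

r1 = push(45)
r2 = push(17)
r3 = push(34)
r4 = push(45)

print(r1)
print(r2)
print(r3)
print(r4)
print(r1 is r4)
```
[45, 17, 34, 45]
[45, 17, 34, 45]
[45, 17, 34, 45]
[45, 17, 34, 45]
True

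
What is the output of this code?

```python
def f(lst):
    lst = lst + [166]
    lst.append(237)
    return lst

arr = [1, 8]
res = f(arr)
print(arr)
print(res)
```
[1, 8]
[1, 8, 166, 237]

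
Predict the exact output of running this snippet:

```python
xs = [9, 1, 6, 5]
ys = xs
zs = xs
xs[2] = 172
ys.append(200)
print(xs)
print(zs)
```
[9, 1, 172, 5, 200]
[9, 1, 172, 5, 200]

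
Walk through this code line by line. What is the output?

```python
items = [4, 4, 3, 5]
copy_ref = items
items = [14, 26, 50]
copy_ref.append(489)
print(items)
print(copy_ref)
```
[14, 26, 50]
[4, 4, 3, 5, 489]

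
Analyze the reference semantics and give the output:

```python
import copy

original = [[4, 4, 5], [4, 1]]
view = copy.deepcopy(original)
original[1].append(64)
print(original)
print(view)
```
[[4, 4, 5], [4, 1, 64]]
[[4, 4, 5], [4, 1]]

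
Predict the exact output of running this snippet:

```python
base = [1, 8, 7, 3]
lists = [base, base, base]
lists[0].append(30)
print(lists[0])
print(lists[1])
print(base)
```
[1, 8, 7, 3, 30]
[1, 8, 7, 3, 30]
[1, 8, 7, 3, 30]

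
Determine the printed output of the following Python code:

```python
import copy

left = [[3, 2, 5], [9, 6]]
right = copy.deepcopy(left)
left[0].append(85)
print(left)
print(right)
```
[[3, 2, 5, 85], [9, 6]]
[[3, 2, 5], [9, 6]]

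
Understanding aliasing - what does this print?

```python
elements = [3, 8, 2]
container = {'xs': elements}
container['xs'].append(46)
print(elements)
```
[3, 8, 2, 46]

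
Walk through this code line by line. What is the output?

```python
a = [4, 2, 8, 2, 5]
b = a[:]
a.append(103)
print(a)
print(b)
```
[4, 2, 8, 2, 5, 103]
[4, 2, 8, 2, 5]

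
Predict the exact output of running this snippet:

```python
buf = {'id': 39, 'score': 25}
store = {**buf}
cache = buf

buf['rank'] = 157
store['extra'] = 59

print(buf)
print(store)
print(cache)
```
{'id': 39, 'score': 25, 'rank': 157}
{'id': 39, 'score': 25, 'extra': 59}
{'id': 39, 'score': 25, 'rank': 157}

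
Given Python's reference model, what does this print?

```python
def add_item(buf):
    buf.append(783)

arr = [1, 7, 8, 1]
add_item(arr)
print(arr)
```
[1, 7, 8, 1, 783]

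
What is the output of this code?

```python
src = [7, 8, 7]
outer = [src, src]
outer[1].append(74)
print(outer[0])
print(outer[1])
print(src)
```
[7, 8, 7, 74]
[7, 8, 7, 74]
[7, 8, 7, 74]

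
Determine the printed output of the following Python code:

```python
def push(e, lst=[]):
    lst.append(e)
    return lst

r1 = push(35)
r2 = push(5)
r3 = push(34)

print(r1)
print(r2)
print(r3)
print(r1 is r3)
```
[35, 5, 34]
[35, 5, 34]
[35, 5, 34]
True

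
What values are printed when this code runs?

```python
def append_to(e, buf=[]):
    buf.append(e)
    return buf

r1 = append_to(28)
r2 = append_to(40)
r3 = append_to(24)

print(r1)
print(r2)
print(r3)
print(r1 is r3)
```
[28, 40, 24]
[28, 40, 24]
[28, 40, 24]
True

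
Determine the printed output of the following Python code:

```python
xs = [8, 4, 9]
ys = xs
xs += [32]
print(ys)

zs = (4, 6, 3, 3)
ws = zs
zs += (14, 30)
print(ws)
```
[8, 4, 9, 32]
(4, 6, 3, 3)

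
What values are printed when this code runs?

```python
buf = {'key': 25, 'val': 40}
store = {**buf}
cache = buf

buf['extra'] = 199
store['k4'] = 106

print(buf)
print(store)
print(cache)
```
{'key': 25, 'val': 40, 'extra': 199}
{'key': 25, 'val': 40, 'k4': 106}
{'key': 25, 'val': 40, 'extra': 199}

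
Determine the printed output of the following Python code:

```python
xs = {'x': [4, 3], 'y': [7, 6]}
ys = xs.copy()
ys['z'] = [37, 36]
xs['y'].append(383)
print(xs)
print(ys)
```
{'x': [4, 3], 'y': [7, 6, 383]}
{'x': [4, 3], 'y': [7, 6, 383], 'z': [37, 36]}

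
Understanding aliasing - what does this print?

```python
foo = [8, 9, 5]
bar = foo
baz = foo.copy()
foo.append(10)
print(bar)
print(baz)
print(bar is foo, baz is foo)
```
[8, 9, 5, 10]
[8, 9, 5]
True False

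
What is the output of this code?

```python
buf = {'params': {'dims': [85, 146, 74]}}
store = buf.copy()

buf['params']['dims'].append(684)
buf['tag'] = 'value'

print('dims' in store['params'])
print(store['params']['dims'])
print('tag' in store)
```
True
[85, 146, 74, 684]
False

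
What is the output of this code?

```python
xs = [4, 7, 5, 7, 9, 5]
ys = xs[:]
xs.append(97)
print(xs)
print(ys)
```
[4, 7, 5, 7, 9, 5, 97]
[4, 7, 5, 7, 9, 5]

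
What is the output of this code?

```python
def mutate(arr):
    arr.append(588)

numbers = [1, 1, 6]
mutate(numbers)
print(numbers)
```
[1, 1, 6, 588]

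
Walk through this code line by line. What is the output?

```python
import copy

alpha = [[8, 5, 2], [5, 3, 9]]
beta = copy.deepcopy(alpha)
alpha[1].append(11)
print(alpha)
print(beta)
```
[[8, 5, 2], [5, 3, 9, 11]]
[[8, 5, 2], [5, 3, 9]]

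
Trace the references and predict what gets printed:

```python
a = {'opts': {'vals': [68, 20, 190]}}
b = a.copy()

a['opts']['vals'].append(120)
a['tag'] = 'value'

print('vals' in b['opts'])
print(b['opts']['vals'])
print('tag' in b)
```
True
[68, 20, 190, 120]
False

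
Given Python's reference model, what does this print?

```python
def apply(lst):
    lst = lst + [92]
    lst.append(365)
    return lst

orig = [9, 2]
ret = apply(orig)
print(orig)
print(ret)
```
[9, 2]
[9, 2, 92, 365]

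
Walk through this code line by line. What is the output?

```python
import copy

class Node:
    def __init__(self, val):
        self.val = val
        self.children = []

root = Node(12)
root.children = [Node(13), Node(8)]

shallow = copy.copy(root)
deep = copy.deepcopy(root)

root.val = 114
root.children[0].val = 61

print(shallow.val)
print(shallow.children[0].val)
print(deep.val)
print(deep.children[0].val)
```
12
61
12
13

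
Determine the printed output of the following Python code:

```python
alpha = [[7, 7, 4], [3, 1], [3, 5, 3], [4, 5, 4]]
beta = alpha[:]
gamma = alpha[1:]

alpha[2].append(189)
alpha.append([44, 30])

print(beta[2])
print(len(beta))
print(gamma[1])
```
[3, 5, 3, 189]
4
[3, 5, 3, 189]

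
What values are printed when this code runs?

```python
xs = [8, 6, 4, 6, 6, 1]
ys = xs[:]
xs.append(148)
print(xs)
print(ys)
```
[8, 6, 4, 6, 6, 1, 148]
[8, 6, 4, 6, 6, 1]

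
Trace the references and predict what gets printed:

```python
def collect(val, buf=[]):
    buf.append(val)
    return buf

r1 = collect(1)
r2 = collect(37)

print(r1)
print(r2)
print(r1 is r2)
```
[1, 37]
[1, 37]
True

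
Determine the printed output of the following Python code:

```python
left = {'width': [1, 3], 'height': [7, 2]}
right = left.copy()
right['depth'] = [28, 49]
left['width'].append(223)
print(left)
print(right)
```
{'width': [1, 3, 223], 'height': [7, 2]}
{'width': [1, 3, 223], 'height': [7, 2], 'depth': [28, 49]}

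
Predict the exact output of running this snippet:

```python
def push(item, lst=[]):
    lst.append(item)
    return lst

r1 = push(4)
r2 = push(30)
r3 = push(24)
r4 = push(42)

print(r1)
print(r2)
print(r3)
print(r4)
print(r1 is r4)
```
[4, 30, 24, 42]
[4, 30, 24, 42]
[4, 30, 24, 42]
[4, 30, 24, 42]
True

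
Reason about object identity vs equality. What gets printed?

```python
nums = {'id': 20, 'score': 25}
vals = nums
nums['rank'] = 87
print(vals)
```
{'id': 20, 'score': 25, 'rank': 87}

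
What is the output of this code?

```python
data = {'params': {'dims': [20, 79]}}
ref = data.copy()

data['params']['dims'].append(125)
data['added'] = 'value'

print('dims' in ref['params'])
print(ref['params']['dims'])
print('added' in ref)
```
True
[20, 79, 125]
False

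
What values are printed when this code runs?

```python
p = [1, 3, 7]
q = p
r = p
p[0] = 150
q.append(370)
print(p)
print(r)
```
[150, 3, 7, 370]
[150, 3, 7, 370]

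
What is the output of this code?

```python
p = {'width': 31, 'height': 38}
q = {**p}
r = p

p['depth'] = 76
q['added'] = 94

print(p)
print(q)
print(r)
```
{'width': 31, 'height': 38, 'depth': 76}
{'width': 31, 'height': 38, 'added': 94}
{'width': 31, 'height': 38, 'depth': 76}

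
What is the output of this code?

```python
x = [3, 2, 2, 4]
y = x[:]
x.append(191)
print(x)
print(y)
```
[3, 2, 2, 4, 191]
[3, 2, 2, 4]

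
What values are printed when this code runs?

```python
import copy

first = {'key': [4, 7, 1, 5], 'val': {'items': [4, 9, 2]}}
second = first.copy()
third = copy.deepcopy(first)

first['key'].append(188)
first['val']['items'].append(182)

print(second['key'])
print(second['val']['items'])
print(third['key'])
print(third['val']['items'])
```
[4, 7, 1, 5, 188]
[4, 9, 2, 182]
[4, 7, 1, 5]
[4, 9, 2]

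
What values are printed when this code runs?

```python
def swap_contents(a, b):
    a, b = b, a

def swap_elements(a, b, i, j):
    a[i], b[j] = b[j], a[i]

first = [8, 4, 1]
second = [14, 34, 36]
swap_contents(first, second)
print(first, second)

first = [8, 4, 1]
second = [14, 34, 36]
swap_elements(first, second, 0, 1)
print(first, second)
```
[8, 4, 1] [14, 34, 36]
[34, 4, 1] [14, 8, 36]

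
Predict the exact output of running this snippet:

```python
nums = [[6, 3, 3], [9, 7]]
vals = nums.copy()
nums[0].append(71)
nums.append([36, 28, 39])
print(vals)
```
[[6, 3, 3, 71], [9, 7]]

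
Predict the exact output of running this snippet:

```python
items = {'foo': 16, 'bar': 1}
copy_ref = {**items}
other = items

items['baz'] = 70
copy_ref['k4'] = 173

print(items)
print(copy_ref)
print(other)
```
{'foo': 16, 'bar': 1, 'baz': 70}
{'foo': 16, 'bar': 1, 'k4': 173}
{'foo': 16, 'bar': 1, 'baz': 70}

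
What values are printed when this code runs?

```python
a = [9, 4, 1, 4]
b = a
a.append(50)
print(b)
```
[9, 4, 1, 4, 50]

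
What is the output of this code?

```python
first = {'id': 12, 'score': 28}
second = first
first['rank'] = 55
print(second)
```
{'id': 12, 'score': 28, 'rank': 55}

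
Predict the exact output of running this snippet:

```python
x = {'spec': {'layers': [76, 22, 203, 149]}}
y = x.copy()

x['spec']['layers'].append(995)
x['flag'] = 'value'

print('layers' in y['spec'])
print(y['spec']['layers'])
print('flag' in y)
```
True
[76, 22, 203, 149, 995]
False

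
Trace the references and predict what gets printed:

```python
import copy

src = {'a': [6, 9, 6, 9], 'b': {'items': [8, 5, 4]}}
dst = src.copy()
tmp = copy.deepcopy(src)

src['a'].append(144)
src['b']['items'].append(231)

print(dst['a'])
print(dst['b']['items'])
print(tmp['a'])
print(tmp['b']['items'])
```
[6, 9, 6, 9, 144]
[8, 5, 4, 231]
[6, 9, 6, 9]
[8, 5, 4]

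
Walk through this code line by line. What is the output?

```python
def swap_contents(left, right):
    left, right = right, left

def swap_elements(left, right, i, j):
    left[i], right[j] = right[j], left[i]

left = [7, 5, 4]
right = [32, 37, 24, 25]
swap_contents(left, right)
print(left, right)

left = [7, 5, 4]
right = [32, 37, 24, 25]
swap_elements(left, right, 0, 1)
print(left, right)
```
[7, 5, 4] [32, 37, 24, 25]
[37, 5, 4] [32, 7, 24, 25]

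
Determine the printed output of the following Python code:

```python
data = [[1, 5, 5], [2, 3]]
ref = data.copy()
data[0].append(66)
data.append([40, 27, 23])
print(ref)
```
[[1, 5, 5, 66], [2, 3]]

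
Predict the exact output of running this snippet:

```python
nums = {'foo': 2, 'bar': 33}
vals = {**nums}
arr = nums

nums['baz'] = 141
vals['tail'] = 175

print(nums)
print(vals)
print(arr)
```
{'foo': 2, 'bar': 33, 'baz': 141}
{'foo': 2, 'bar': 33, 'tail': 175}
{'foo': 2, 'bar': 33, 'baz': 141}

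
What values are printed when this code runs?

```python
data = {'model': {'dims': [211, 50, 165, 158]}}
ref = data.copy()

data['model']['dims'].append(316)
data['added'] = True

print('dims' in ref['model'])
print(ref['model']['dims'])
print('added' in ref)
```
True
[211, 50, 165, 158, 316]
False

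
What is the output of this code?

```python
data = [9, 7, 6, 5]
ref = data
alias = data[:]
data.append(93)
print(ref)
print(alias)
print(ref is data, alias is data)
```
[9, 7, 6, 5, 93]
[9, 7, 6, 5]
True False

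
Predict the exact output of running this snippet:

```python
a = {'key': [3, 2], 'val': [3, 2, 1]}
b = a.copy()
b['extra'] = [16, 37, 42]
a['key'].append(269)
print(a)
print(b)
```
{'key': [3, 2, 269], 'val': [3, 2, 1]}
{'key': [3, 2, 269], 'val': [3, 2, 1], 'extra': [16, 37, 42]}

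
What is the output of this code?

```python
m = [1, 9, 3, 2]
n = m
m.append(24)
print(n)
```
[1, 9, 3, 2, 24]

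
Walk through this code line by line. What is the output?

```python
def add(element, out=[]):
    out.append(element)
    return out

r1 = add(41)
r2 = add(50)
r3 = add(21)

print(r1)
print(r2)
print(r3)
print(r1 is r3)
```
[41, 50, 21]
[41, 50, 21]
[41, 50, 21]
True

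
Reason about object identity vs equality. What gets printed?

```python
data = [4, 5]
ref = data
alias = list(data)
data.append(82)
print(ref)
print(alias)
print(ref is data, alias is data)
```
[4, 5, 82]
[4, 5]
True False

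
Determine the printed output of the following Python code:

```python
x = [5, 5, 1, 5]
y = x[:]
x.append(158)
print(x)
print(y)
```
[5, 5, 1, 5, 158]
[5, 5, 1, 5]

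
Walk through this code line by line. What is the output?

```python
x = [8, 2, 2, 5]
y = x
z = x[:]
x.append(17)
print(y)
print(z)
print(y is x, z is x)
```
[8, 2, 2, 5, 17]
[8, 2, 2, 5]
True False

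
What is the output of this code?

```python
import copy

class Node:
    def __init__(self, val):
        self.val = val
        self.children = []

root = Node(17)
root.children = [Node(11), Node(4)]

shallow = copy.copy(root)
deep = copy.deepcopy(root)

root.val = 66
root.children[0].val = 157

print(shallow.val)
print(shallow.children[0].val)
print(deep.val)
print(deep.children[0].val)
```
17
157
17
11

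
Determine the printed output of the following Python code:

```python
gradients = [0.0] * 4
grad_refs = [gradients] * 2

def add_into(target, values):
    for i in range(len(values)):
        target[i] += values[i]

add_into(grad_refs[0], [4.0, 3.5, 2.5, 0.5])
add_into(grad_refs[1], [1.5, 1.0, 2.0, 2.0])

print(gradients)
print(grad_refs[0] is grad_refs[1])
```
[5.5, 4.5, 4.5, 2.5]
True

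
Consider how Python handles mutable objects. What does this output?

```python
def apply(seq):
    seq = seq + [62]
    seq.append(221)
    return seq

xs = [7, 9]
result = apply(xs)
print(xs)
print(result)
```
[7, 9]
[7, 9, 62, 221]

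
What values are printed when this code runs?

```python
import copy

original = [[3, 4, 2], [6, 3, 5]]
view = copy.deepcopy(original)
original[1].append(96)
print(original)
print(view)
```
[[3, 4, 2], [6, 3, 5, 96]]
[[3, 4, 2], [6, 3, 5]]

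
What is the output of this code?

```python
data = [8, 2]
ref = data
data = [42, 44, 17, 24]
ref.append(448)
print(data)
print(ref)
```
[42, 44, 17, 24]
[8, 2, 448]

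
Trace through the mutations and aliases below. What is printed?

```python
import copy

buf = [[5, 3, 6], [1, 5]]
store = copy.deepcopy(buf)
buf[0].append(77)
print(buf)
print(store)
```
[[5, 3, 6, 77], [1, 5]]
[[5, 3, 6], [1, 5]]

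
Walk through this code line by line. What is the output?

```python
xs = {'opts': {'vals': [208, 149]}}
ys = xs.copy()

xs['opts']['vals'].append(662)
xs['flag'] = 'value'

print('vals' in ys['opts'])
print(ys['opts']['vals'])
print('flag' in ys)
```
True
[208, 149, 662]
False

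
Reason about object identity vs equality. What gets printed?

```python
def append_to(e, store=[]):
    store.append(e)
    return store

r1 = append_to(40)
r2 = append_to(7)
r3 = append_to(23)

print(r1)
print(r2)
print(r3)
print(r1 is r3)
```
[40, 7, 23]
[40, 7, 23]
[40, 7, 23]
True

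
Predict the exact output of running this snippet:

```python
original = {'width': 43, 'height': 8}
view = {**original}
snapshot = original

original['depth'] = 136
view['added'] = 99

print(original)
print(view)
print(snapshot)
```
{'width': 43, 'height': 8, 'depth': 136}
{'width': 43, 'height': 8, 'added': 99}
{'width': 43, 'height': 8, 'depth': 136}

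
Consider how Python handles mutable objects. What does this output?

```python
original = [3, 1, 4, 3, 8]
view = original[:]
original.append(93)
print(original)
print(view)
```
[3, 1, 4, 3, 8, 93]
[3, 1, 4, 3, 8]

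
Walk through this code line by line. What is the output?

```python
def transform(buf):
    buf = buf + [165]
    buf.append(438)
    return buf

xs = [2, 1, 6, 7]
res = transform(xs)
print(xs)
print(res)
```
[2, 1, 6, 7]
[2, 1, 6, 7, 165, 438]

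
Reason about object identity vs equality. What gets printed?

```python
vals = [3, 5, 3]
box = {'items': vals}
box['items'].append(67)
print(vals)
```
[3, 5, 3, 67]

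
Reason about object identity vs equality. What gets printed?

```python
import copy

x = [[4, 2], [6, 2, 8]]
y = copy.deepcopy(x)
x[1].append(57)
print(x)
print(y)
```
[[4, 2], [6, 2, 8, 57]]
[[4, 2], [6, 2, 8]]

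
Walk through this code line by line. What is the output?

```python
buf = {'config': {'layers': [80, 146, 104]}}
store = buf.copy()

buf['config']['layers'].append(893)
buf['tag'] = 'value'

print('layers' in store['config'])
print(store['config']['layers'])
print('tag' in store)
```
True
[80, 146, 104, 893]
False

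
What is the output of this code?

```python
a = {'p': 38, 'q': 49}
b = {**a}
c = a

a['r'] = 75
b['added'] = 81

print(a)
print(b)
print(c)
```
{'p': 38, 'q': 49, 'r': 75}
{'p': 38, 'q': 49, 'added': 81}
{'p': 38, 'q': 49, 'r': 75}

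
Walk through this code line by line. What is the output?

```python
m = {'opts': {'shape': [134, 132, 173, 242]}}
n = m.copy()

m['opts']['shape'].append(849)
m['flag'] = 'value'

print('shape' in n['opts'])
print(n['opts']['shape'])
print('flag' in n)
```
True
[134, 132, 173, 242, 849]
False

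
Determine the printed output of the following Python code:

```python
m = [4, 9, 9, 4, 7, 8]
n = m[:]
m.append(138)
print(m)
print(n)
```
[4, 9, 9, 4, 7, 8, 138]
[4, 9, 9, 4, 7, 8]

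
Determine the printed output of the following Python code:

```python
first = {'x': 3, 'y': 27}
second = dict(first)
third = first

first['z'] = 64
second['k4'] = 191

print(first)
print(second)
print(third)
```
{'x': 3, 'y': 27, 'z': 64}
{'x': 3, 'y': 27, 'k4': 191}
{'x': 3, 'y': 27, 'z': 64}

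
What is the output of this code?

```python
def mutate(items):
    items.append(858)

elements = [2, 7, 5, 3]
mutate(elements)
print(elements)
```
[2, 7, 5, 3, 858]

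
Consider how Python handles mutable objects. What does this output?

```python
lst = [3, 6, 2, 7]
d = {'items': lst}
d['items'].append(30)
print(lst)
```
[3, 6, 2, 7, 30]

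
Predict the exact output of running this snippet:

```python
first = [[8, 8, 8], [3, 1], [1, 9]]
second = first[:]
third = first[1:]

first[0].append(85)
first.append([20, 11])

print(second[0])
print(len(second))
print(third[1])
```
[8, 8, 8, 85]
3
[1, 9]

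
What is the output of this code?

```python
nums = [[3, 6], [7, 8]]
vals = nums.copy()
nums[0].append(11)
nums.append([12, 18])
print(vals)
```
[[3, 6, 11], [7, 8]]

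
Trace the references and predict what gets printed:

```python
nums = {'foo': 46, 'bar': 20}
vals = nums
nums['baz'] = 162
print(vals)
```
{'foo': 46, 'bar': 20, 'baz': 162}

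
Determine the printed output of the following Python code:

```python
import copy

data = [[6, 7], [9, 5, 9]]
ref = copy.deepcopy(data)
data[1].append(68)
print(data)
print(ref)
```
[[6, 7], [9, 5, 9, 68]]
[[6, 7], [9, 5, 9]]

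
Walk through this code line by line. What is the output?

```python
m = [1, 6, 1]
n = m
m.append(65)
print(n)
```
[1, 6, 1, 65]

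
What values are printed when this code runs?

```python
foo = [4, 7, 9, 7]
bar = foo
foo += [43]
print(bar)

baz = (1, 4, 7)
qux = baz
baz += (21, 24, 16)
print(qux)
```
[4, 7, 9, 7, 43]
(1, 4, 7)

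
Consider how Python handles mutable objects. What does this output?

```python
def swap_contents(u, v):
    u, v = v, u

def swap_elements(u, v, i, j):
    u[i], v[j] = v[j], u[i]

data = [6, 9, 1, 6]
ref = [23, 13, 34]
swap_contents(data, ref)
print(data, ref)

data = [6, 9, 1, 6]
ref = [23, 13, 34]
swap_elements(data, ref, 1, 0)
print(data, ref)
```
[6, 9, 1, 6] [23, 13, 34]
[6, 23, 1, 6] [9, 13, 34]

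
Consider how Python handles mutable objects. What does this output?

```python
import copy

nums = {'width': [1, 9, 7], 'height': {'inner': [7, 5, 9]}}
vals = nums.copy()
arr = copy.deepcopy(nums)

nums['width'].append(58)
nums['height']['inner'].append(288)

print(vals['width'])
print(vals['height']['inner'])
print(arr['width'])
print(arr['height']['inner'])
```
[1, 9, 7, 58]
[7, 5, 9, 288]
[1, 9, 7]
[7, 5, 9]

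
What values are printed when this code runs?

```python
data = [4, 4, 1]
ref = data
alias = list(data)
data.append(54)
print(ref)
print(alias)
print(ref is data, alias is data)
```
[4, 4, 1, 54]
[4, 4, 1]
True False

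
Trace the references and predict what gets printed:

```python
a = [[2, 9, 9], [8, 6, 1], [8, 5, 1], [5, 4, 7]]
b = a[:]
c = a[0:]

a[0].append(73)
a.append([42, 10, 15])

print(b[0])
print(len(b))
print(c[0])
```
[2, 9, 9, 73]
4
[2, 9, 9, 73]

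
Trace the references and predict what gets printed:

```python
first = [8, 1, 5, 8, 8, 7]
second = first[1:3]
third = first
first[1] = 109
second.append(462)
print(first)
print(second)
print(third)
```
[8, 109, 5, 8, 8, 7]
[1, 5, 462]
[8, 109, 5, 8, 8, 7]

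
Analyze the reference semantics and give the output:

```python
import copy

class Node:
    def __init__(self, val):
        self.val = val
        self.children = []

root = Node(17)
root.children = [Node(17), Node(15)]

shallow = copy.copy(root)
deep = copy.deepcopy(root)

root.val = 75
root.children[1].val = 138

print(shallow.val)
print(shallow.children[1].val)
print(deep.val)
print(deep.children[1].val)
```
17
138
17
15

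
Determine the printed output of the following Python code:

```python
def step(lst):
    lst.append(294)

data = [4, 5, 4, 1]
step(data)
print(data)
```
[4, 5, 4, 1, 294]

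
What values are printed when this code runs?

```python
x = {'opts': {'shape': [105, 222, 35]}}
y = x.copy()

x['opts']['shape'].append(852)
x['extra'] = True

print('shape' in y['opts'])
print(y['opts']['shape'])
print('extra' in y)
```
True
[105, 222, 35, 852]
False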